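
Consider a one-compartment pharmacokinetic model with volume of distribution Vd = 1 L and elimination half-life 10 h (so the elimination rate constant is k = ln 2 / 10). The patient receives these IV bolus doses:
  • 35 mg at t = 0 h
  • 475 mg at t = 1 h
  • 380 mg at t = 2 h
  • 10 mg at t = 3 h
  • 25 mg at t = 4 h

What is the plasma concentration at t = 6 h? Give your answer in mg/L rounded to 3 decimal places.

k = ln 2 / 10 = 0.06931 per h
Dose 1 (35 mg at t=0 h): 35·exp(−0.06931·6) = 23.091 mg/L
Dose 2 (475 mg at t=1 h): 475·exp(−0.06931·5) = 335.876 mg/L
Dose 3 (380 mg at t=2 h): 380·exp(−0.06931·4) = 287.986 mg/L
Dose 4 (10 mg at t=3 h): 10·exp(−0.06931·3) = 8.123 mg/L
Dose 5 (25 mg at t=4 h): 25·exp(−0.06931·2) = 21.764 mg/L
C(6) = 23.091 + 335.876 + 287.986 + 8.123 + 21.764 = 676.840 mg/L

676.840 mg/L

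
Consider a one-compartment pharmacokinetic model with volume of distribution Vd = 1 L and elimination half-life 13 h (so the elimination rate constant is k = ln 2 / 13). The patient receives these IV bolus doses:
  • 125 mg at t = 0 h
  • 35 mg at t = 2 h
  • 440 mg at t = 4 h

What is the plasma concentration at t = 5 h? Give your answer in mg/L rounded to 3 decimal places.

542.728 mg/L

k = ln 2 / 13 = 0.05332 per h
Dose 1 (125 mg at t=0 h): 125·exp(−0.05332·5) = 95.748 mg/L
Dose 2 (35 mg at t=2 h): 35·exp(−0.05332·3) = 29.826 mg/L
Dose 3 (440 mg at t=4 h): 440·exp(−0.05332·1) = 417.154 mg/L
C(5) = 95.748 + 29.826 + 417.154 = 542.728 mg/L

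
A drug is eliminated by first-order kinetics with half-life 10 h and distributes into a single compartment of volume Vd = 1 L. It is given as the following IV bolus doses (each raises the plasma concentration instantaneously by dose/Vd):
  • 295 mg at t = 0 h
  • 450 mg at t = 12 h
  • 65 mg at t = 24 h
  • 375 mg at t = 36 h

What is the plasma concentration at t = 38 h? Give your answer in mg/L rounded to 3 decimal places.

k = ln 2 / 10 = 0.06931 per h
Dose 1 (295 mg at t=0 h): 295·exp(−0.06931·38) = 21.179 mg/L
Dose 2 (450 mg at t=12 h): 450·exp(−0.06931·26) = 74.222 mg/L
Dose 3 (65 mg at t=24 h): 65·exp(−0.06931·14) = 24.630 mg/L
Dose 4 (375 mg at t=36 h): 375·exp(−0.06931·2) = 326.456 mg/L
C(38) = 21.179 + 74.222 + 24.630 + 326.456 = 446.488 mg/L

446.488 mg/L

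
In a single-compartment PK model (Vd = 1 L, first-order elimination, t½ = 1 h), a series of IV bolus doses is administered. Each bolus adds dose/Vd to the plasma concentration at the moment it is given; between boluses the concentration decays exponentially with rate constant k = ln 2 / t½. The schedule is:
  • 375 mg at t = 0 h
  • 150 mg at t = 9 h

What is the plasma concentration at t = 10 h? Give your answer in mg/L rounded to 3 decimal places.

k = ln 2 / 1 = 0.69315 per h
Dose 1 (375 mg at t=0 h): 375·exp(−0.69315·10) = 0.366 mg/L
Dose 2 (150 mg at t=9 h): 150·exp(−0.69315·1) = 75.000 mg/L
C(10) = 0.366 + 75.000 = 75.366 mg/L

75.366 mg/L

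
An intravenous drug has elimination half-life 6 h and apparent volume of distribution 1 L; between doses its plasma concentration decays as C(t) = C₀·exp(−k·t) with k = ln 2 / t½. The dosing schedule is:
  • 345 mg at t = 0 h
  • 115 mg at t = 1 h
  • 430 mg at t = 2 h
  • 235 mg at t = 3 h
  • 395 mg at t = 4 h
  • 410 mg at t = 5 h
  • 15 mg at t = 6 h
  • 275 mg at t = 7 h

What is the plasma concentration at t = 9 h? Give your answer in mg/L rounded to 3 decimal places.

k = ln 2 / 6 = 0.11552 per h
Dose 1 (345 mg at t=0 h): 345·exp(−0.11552·9) = 121.976 mg/L
Dose 2 (115 mg at t=1 h): 115·exp(−0.11552·8) = 45.638 mg/L
Dose 3 (430 mg at t=2 h): 430·exp(−0.11552·7) = 191.543 mg/L
Dose 4 (235 mg at t=3 h): 235·exp(−0.11552·6) = 117.500 mg/L
Dose 5 (395 mg at t=4 h): 395·exp(−0.11552·5) = 221.686 mg/L
Dose 6 (410 mg at t=5 h): 410·exp(−0.11552·4) = 258.284 mg/L
Dose 7 (15 mg at t=6 h): 15·exp(−0.11552·3) = 10.607 mg/L
Dose 8 (275 mg at t=7 h): 275·exp(−0.11552·2) = 218.268 mg/L
C(9) = 121.976 + 45.638 + 191.543 + 117.500 + 221.686 + 258.284 + 10.607 + 218.268 = 1185.501 mg/L

1185.501 mg/L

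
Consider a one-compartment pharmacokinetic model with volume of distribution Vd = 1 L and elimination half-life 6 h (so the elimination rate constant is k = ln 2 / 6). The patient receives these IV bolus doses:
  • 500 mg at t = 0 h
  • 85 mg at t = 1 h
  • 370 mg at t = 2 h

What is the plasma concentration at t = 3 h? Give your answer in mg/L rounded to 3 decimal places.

750.650 mg/L

k = ln 2 / 6 = 0.11552 per h
Dose 1 (500 mg at t=0 h): 500·exp(−0.11552·3) = 353.553 mg/L
Dose 2 (85 mg at t=1 h): 85·exp(−0.11552·2) = 67.465 mg/L
Dose 3 (370 mg at t=2 h): 370·exp(−0.11552·1) = 329.633 mg/L
C(3) = 353.553 + 67.465 + 329.633 = 750.650 mg/L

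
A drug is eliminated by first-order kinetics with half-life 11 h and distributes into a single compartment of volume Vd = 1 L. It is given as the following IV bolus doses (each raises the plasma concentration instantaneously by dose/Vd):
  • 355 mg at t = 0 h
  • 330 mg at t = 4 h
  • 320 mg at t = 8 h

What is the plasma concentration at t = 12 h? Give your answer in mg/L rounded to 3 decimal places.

614.700 mg/L

k = ln 2 / 11 = 0.06301 per h
Dose 1 (355 mg at t=0 h): 355·exp(−0.06301·12) = 166.660 mg/L
Dose 2 (330 mg at t=4 h): 330·exp(−0.06301·8) = 199.335 mg/L
Dose 3 (320 mg at t=8 h): 320·exp(−0.06301·4) = 248.705 mg/L
C(12) = 166.660 + 199.335 + 248.705 = 614.700 mg/L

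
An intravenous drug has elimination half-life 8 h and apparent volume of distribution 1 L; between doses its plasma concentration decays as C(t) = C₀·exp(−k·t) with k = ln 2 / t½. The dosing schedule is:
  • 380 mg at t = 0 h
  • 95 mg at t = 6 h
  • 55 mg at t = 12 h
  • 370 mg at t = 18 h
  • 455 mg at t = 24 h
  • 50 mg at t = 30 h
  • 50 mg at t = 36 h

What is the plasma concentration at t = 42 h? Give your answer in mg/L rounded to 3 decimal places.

207.582 mg/L

k = ln 2 / 8 = 0.08664 per h
Dose 1 (380 mg at t=0 h): 380·exp(−0.08664·42) = 9.986 mg/L
Dose 2 (95 mg at t=6 h): 95·exp(−0.08664·36) = 4.198 mg/L
Dose 3 (55 mg at t=12 h): 55·exp(−0.08664·30) = 4.088 mg/L
Dose 4 (370 mg at t=18 h): 370·exp(−0.08664·24) = 46.250 mg/L
Dose 5 (455 mg at t=24 h): 455·exp(−0.08664·18) = 95.652 mg/L
Dose 6 (50 mg at t=30 h): 50·exp(−0.08664·12) = 17.678 mg/L
Dose 7 (50 mg at t=36 h): 50·exp(−0.08664·6) = 29.730 mg/L
C(42) = 9.986 + 4.198 + 4.088 + 46.250 + 95.652 + 17.678 + 29.730 = 207.582 mg/L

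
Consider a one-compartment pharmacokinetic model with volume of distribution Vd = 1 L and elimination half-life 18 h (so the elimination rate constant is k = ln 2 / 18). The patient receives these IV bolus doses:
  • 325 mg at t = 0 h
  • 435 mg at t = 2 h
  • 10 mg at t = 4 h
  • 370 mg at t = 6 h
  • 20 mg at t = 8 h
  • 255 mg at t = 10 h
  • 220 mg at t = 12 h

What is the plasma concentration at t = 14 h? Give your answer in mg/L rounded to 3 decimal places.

1180.462 mg/L

k = ln 2 / 18 = 0.03851 per h
Dose 1 (325 mg at t=0 h): 325·exp(−0.03851·14) = 189.561 mg/L
Dose 2 (435 mg at t=2 h): 435·exp(−0.03851·12) = 274.033 mg/L
Dose 3 (10 mg at t=4 h): 10·exp(−0.03851·10) = 6.804 mg/L
Dose 4 (370 mg at t=6 h): 370·exp(−0.03851·8) = 271.901 mg/L
Dose 5 (20 mg at t=8 h): 20·exp(−0.03851·6) = 15.874 mg/L
Dose 6 (255 mg at t=10 h): 255·exp(−0.03851·4) = 218.597 mg/L
Dose 7 (220 mg at t=12 h): 220·exp(−0.03851·2) = 203.692 mg/L
C(14) = 189.561 + 274.033 + 6.804 + 271.901 + 15.874 + 218.597 + 203.692 = 1180.462 mg/L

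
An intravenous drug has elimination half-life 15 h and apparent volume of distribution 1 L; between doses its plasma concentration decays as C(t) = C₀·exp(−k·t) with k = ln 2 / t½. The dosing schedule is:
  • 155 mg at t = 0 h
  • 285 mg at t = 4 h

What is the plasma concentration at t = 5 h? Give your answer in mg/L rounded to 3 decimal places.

k = ln 2 / 15 = 0.04621 per h
Dose 1 (155 mg at t=0 h): 155·exp(−0.04621·5) = 123.024 mg/L
Dose 2 (285 mg at t=4 h): 285·exp(−0.04621·1) = 272.130 mg/L
C(5) = 123.024 + 272.130 = 395.153 mg/L

395.153 mg/L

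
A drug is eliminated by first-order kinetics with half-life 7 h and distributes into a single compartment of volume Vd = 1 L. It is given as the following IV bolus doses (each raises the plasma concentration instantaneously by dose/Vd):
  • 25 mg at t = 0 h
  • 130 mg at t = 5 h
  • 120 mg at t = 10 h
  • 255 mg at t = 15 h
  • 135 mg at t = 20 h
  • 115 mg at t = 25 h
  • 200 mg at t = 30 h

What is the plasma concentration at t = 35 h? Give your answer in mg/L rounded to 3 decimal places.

247.925 mg/L

k = ln 2 / 7 = 0.09902 per h
Dose 1 (25 mg at t=0 h): 25·exp(−0.09902·35) = 0.781 mg/L
Dose 2 (130 mg at t=5 h): 130·exp(−0.09902·30) = 6.665 mg/L
Dose 3 (120 mg at t=10 h): 120·exp(−0.09902·25) = 10.094 mg/L
Dose 4 (255 mg at t=15 h): 255·exp(−0.09902·20) = 35.193 mg/L
Dose 5 (135 mg at t=20 h): 135·exp(−0.09902·15) = 30.568 mg/L
Dose 6 (115 mg at t=25 h): 115·exp(−0.09902·10) = 42.722 mg/L
Dose 7 (200 mg at t=30 h): 200·exp(−0.09902·5) = 121.901 mg/L
C(35) = 0.781 + 6.665 + 10.094 + 35.193 + 30.568 + 42.722 + 121.901 = 247.925 mg/L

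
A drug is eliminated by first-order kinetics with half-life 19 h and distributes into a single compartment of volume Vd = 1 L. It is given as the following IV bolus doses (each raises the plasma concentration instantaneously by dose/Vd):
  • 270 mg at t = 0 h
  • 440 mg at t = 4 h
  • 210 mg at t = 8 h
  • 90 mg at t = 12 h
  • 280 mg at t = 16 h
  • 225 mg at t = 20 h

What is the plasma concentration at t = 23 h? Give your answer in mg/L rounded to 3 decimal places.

936.988 mg/L

k = ln 2 / 19 = 0.03648 per h
Dose 1 (270 mg at t=0 h): 270·exp(−0.03648·23) = 116.670 mg/L
Dose 2 (440 mg at t=4 h): 440·exp(−0.03648·19) = 220.000 mg/L
Dose 3 (210 mg at t=8 h): 210·exp(−0.03648·15) = 121.497 mg/L
Dose 4 (90 mg at t=12 h): 90·exp(−0.03648·11) = 60.251 mg/L
Dose 5 (280 mg at t=16 h): 280·exp(−0.03648·7) = 216.896 mg/L
Dose 6 (225 mg at t=20 h): 225·exp(−0.03648·3) = 201.675 mg/L
C(23) = 116.670 + 220.000 + 121.497 + 60.251 + 216.896 + 201.675 = 936.988 mg/L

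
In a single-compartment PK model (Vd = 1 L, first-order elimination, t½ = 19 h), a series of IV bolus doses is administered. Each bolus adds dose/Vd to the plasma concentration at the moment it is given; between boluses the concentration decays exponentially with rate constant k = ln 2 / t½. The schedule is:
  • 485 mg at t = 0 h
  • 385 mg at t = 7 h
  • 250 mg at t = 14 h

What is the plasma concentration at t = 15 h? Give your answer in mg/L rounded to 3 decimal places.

k = ln 2 / 19 = 0.03648 per h
Dose 1 (485 mg at t=0 h): 485·exp(−0.03648·15) = 280.599 mg/L
Dose 2 (385 mg at t=7 h): 385·exp(−0.03648·8) = 287.549 mg/L
Dose 3 (250 mg at t=14 h): 250·exp(−0.03648·1) = 241.044 mg/L
C(15) = 280.599 + 287.549 + 241.044 = 809.192 mg/L

809.192 mg/L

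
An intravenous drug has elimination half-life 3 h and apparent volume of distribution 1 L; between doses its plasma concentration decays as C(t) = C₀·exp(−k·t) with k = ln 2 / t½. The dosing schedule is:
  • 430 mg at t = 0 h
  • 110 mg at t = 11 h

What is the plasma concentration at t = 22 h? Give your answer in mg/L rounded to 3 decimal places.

k = ln 2 / 3 = 0.23105 per h
Dose 1 (430 mg at t=0 h): 430·exp(−0.23105·22) = 2.666 mg/L
Dose 2 (110 mg at t=11 h): 110·exp(−0.23105·11) = 8.662 mg/L
C(22) = 2.666 + 8.662 = 11.328 mg/L

11.328 mg/L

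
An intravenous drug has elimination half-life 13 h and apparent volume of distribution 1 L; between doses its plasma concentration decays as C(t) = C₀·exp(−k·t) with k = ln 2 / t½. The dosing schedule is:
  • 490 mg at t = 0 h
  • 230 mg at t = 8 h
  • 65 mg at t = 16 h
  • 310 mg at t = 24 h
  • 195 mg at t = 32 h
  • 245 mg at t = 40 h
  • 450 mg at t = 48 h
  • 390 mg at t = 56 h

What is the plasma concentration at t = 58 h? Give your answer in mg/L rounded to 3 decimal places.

k = ln 2 / 13 = 0.05332 per h
Dose 1 (490 mg at t=0 h): 490·exp(−0.05332·58) = 22.240 mg/L
Dose 2 (230 mg at t=8 h): 230·exp(−0.05332·50) = 15.993 mg/L
Dose 3 (65 mg at t=16 h): 65·exp(−0.05332·42) = 6.924 mg/L
Dose 4 (310 mg at t=24 h): 310·exp(−0.05332·34) = 50.589 mg/L
Dose 5 (195 mg at t=32 h): 195·exp(−0.05332·26) = 48.750 mg/L
Dose 6 (245 mg at t=40 h): 245·exp(−0.05332·18) = 93.833 mg/L
Dose 7 (450 mg at t=48 h): 450·exp(−0.05332·10) = 264.029 mg/L
Dose 8 (390 mg at t=56 h): 390·exp(−0.05332·2) = 350.552 mg/L
C(58) = 22.240 + 15.993 + 6.924 + 50.589 + 48.750 + 93.833 + 264.029 + 350.552 = 852.909 mg/L

852.909 mg/L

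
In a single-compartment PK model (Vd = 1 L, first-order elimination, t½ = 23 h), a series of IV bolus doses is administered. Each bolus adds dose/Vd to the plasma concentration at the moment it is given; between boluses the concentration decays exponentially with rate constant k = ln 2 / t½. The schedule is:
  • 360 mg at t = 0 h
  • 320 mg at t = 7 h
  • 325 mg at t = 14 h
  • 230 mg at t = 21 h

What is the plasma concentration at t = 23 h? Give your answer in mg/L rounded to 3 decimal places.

841.917 mg/L

k = ln 2 / 23 = 0.03014 per h
Dose 1 (360 mg at t=0 h): 360·exp(−0.03014·23) = 180.000 mg/L
Dose 2 (320 mg at t=7 h): 320·exp(−0.03014·16) = 197.578 mg/L
Dose 3 (325 mg at t=14 h): 325·exp(−0.03014·9) = 247.793 mg/L
Dose 4 (230 mg at t=21 h): 230·exp(−0.03014·2) = 216.547 mg/L
C(23) = 180.000 + 197.578 + 247.793 + 216.547 = 841.917 mg/L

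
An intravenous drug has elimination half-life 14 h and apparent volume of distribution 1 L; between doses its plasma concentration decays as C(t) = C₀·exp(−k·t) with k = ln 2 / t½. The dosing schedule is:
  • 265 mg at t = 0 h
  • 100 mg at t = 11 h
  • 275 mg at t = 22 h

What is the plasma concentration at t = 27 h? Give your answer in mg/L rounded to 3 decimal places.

k = ln 2 / 14 = 0.04951 per h
Dose 1 (265 mg at t=0 h): 265·exp(−0.04951·27) = 69.613 mg/L
Dose 2 (100 mg at t=11 h): 100·exp(−0.04951·16) = 45.286 mg/L
Dose 3 (275 mg at t=22 h): 275·exp(−0.04951·5) = 214.695 mg/L
C(27) = 69.613 + 45.286 + 214.695 = 329.594 mg/L

329.594 mg/L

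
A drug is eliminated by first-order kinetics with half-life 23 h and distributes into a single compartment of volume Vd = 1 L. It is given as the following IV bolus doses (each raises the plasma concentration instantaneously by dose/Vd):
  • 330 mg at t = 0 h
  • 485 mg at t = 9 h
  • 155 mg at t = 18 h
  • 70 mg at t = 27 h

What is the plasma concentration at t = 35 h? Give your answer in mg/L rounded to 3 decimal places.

k = ln 2 / 23 = 0.03014 per h
Dose 1 (330 mg at t=0 h): 330·exp(−0.03014·35) = 114.928 mg/L
Dose 2 (485 mg at t=9 h): 485·exp(−0.03014·26) = 221.537 mg/L
Dose 3 (155 mg at t=18 h): 155·exp(−0.03014·17) = 92.861 mg/L
Dose 4 (70 mg at t=27 h): 70·exp(−0.03014·8) = 55.004 mg/L
C(35) = 114.928 + 221.537 + 92.861 + 55.004 = 484.329 mg/L

484.329 mg/L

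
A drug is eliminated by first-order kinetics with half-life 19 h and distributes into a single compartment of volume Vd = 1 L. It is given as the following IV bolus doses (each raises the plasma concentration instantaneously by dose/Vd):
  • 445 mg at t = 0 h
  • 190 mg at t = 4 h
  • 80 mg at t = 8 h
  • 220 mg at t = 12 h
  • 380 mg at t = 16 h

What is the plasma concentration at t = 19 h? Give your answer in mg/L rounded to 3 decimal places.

k = ln 2 / 19 = 0.03648 per h
Dose 1 (445 mg at t=0 h): 445·exp(−0.03648·19) = 222.500 mg/L
Dose 2 (190 mg at t=4 h): 190·exp(−0.03648·15) = 109.925 mg/L
Dose 3 (80 mg at t=8 h): 80·exp(−0.03648·11) = 53.556 mg/L
Dose 4 (220 mg at t=12 h): 220·exp(−0.03648·7) = 170.419 mg/L
Dose 5 (380 mg at t=16 h): 380·exp(−0.03648·3) = 340.606 mg/L
C(19) = 222.500 + 109.925 + 53.556 + 170.419 + 340.606 = 897.006 mg/L

897.006 mg/L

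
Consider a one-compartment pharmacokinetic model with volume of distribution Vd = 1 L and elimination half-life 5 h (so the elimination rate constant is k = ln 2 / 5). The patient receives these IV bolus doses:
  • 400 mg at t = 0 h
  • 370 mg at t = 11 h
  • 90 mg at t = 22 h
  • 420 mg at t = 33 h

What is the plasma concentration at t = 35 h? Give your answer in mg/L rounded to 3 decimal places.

k = ln 2 / 5 = 0.13863 per h
Dose 1 (400 mg at t=0 h): 400·exp(−0.13863·35) = 3.125 mg/L
Dose 2 (370 mg at t=11 h): 370·exp(−0.13863·24) = 13.282 mg/L
Dose 3 (90 mg at t=22 h): 90·exp(−0.13863·13) = 14.844 mg/L
Dose 4 (420 mg at t=33 h): 420·exp(−0.13863·2) = 318.300 mg/L
C(35) = 3.125 + 13.282 + 14.844 + 318.300 = 349.552 mg/L

349.552 mg/L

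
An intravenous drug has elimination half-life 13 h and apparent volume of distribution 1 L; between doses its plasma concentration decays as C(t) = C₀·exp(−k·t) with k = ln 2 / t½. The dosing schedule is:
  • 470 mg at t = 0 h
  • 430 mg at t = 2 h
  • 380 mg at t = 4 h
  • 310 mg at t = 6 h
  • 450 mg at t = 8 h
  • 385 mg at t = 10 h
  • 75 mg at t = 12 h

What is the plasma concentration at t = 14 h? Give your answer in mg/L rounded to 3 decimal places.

k = ln 2 / 13 = 0.05332 per h
Dose 1 (470 mg at t=0 h): 470·exp(−0.05332·14) = 222.798 mg/L
Dose 2 (430 mg at t=2 h): 430·exp(−0.05332·12) = 226.775 mg/L
Dose 3 (380 mg at t=4 h): 380·exp(−0.05332·10) = 222.957 mg/L
Dose 4 (310 mg at t=6 h): 310·exp(−0.05332·8) = 202.354 mg/L
Dose 5 (450 mg at t=8 h): 450·exp(−0.05332·6) = 326.795 mg/L
Dose 6 (385 mg at t=10 h): 385·exp(−0.05332·4) = 311.054 mg/L
Dose 7 (75 mg at t=12 h): 75·exp(−0.05332·2) = 67.414 mg/L
C(14) = 222.798 + 226.775 + 222.957 + 202.354 + 326.795 + 311.054 + 67.414 = 1580.148 mg/L

1580.148 mg/L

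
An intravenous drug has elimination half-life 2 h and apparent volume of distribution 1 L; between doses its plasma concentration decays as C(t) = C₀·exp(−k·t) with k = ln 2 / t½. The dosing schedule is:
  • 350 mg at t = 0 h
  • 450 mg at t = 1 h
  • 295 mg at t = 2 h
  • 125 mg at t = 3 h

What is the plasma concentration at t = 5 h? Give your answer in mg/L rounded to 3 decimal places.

341.170 mg/L

k = ln 2 / 2 = 0.34657 per h
Dose 1 (350 mg at t=0 h): 350·exp(−0.34657·5) = 61.872 mg/L
Dose 2 (450 mg at t=1 h): 450·exp(−0.34657·4) = 112.500 mg/L
Dose 3 (295 mg at t=2 h): 295·exp(−0.34657·3) = 104.298 mg/L
Dose 4 (125 mg at t=3 h): 125·exp(−0.34657·2) = 62.500 mg/L
C(5) = 61.872 + 112.500 + 104.298 + 62.500 = 341.170 mg/L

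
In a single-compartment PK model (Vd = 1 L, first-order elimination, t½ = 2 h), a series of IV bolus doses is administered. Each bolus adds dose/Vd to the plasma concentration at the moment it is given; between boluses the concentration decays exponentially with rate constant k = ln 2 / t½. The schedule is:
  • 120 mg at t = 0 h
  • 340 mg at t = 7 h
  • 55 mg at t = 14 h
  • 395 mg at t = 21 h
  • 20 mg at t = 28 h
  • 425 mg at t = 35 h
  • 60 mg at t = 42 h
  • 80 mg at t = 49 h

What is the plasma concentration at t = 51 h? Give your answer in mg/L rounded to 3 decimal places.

44.331 mg/L

k = ln 2 / 2 = 0.34657 per h
Dose 1 (120 mg at t=0 h): 120·exp(−0.34657·51) = 0.000 mg/L
Dose 2 (340 mg at t=7 h): 340·exp(−0.34657·44) = 0.000 mg/L
Dose 3 (55 mg at t=14 h): 55·exp(−0.34657·37) = 0.000 mg/L
Dose 4 (395 mg at t=21 h): 395·exp(−0.34657·30) = 0.012 mg/L
Dose 5 (20 mg at t=28 h): 20·exp(−0.34657·23) = 0.007 mg/L
Dose 6 (425 mg at t=35 h): 425·exp(−0.34657·16) = 1.660 mg/L
Dose 7 (60 mg at t=42 h): 60·exp(−0.34657·9) = 2.652 mg/L
Dose 8 (80 mg at t=49 h): 80·exp(−0.34657·2) = 40.000 mg/L
C(51) = 0.000 + 0.000 + 0.000 + 0.012 + 0.007 + 1.660 + 2.652 + 40.000 = 44.331 mg/L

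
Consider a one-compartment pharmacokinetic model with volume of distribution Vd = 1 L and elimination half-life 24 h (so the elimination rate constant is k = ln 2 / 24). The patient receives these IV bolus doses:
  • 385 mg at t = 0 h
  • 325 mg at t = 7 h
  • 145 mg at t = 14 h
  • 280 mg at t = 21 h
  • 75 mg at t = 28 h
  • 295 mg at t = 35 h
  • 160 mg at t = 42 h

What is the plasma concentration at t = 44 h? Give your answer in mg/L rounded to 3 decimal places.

850.481 mg/L

k = ln 2 / 24 = 0.02888 per h
Dose 1 (385 mg at t=0 h): 385·exp(−0.02888·44) = 108.037 mg/L
Dose 2 (325 mg at t=7 h): 325·exp(−0.02888·37) = 111.634 mg/L
Dose 3 (145 mg at t=14 h): 145·exp(−0.02888·30) = 60.965 mg/L
Dose 4 (280 mg at t=21 h): 280·exp(−0.02888·23) = 144.102 mg/L
Dose 5 (75 mg at t=28 h): 75·exp(−0.02888·16) = 47.247 mg/L
Dose 6 (295 mg at t=35 h): 295·exp(−0.02888·9) = 227.476 mg/L
Dose 7 (160 mg at t=42 h): 160·exp(−0.02888·2) = 151.020 mg/L
C(44) = 108.037 + 111.634 + 60.965 + 144.102 + 47.247 + 227.476 + 151.020 = 850.481 mg/L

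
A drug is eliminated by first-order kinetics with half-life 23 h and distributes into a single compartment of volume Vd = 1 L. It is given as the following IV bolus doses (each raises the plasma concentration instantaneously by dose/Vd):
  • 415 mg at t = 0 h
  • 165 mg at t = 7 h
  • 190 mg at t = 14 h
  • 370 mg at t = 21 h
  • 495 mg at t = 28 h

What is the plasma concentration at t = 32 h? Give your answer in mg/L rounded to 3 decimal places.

k = ln 2 / 23 = 0.03014 per h
Dose 1 (415 mg at t=0 h): 415·exp(−0.03014·32) = 158.206 mg/L
Dose 2 (165 mg at t=7 h): 165·exp(−0.03014·25) = 77.674 mg/L
Dose 3 (190 mg at t=14 h): 190·exp(−0.03014·18) = 110.450 mg/L
Dose 4 (370 mg at t=21 h): 370·exp(−0.03014·11) = 265.602 mg/L
Dose 5 (495 mg at t=28 h): 495·exp(−0.03014·4) = 438.785 mg/L
C(32) = 158.206 + 77.674 + 110.450 + 265.602 + 438.785 = 1050.717 mg/L

1050.717 mg/L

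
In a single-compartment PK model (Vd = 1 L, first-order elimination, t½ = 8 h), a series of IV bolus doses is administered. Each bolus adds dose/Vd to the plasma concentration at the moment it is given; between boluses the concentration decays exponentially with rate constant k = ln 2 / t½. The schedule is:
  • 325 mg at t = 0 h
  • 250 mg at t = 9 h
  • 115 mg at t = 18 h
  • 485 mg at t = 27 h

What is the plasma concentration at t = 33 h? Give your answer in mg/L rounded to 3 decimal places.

369.611 mg/L

k = ln 2 / 8 = 0.08664 per h
Dose 1 (325 mg at t=0 h): 325·exp(−0.08664·33) = 18.627 mg/L
Dose 2 (250 mg at t=9 h): 250·exp(−0.08664·24) = 31.250 mg/L
Dose 3 (115 mg at t=18 h): 115·exp(−0.08664·15) = 31.352 mg/L
Dose 4 (485 mg at t=27 h): 485·exp(−0.08664·6) = 288.383 mg/L
C(33) = 18.627 + 31.250 + 31.352 + 288.383 = 369.611 mg/L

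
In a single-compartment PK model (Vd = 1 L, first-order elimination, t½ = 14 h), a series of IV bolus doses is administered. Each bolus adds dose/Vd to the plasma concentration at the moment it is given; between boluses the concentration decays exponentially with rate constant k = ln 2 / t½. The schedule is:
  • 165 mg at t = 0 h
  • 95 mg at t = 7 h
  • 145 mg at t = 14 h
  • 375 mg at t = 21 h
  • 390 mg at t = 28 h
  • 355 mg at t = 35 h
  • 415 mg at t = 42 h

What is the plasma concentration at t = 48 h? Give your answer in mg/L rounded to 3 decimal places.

792.982 mg/L

k = ln 2 / 14 = 0.04951 per h
Dose 1 (165 mg at t=0 h): 165·exp(−0.04951·48) = 15.324 mg/L
Dose 2 (95 mg at t=7 h): 95·exp(−0.04951·41) = 12.478 mg/L
Dose 3 (145 mg at t=14 h): 145·exp(−0.04951·34) = 26.934 mg/L
Dose 4 (375 mg at t=21 h): 375·exp(−0.04951·27) = 98.508 mg/L
Dose 5 (390 mg at t=28 h): 390·exp(−0.04951·20) = 144.884 mg/L
Dose 6 (355 mg at t=35 h): 355·exp(−0.04951·13) = 186.509 mg/L
Dose 7 (415 mg at t=42 h): 415·exp(−0.04951·6) = 308.344 mg/L
C(48) = 15.324 + 12.478 + 26.934 + 98.508 + 144.884 + 186.509 + 308.344 = 792.982 mg/L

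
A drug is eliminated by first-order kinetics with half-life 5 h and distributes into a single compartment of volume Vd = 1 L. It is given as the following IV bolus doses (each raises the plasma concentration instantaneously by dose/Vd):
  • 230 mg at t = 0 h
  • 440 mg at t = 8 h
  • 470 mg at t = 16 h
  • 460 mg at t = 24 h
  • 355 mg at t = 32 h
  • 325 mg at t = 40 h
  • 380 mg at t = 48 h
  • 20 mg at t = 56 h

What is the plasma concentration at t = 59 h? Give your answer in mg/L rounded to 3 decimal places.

132.881 mg/L

k = ln 2 / 5 = 0.13863 per h
Dose 1 (230 mg at t=0 h): 230·exp(−0.13863·59) = 0.065 mg/L
Dose 2 (440 mg at t=8 h): 440·exp(−0.13863·51) = 0.374 mg/L
Dose 3 (470 mg at t=16 h): 470·exp(−0.13863·43) = 1.211 mg/L
Dose 4 (460 mg at t=24 h): 460·exp(−0.13863·35) = 3.594 mg/L
Dose 5 (355 mg at t=32 h): 355·exp(−0.13863·27) = 8.407 mg/L
Dose 6 (325 mg at t=40 h): 325·exp(−0.13863·19) = 23.333 mg/L
Dose 7 (380 mg at t=48 h): 380·exp(−0.13863·11) = 82.702 mg/L
Dose 8 (20 mg at t=56 h): 20·exp(−0.13863·3) = 13.195 mg/L
C(59) = 0.065 + 0.374 + 1.211 + 3.594 + 8.407 + 23.333 + 82.702 + 13.195 = 132.881 mg/L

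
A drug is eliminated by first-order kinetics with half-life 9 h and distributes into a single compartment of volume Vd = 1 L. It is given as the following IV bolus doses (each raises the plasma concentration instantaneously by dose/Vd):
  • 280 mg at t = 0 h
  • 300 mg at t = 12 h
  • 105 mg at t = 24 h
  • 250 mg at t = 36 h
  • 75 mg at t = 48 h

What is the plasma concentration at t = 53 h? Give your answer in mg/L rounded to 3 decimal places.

147.267 mg/L

k = ln 2 / 9 = 0.07702 per h
Dose 1 (280 mg at t=0 h): 280·exp(−0.07702·53) = 4.725 mg/L
Dose 2 (300 mg at t=12 h): 300·exp(−0.07702·41) = 12.757 mg/L
Dose 3 (105 mg at t=24 h): 105·exp(−0.07702·29) = 11.251 mg/L
Dose 4 (250 mg at t=36 h): 250·exp(−0.07702·17) = 67.504 mg/L
Dose 5 (75 mg at t=48 h): 75·exp(−0.07702·5) = 51.030 mg/L
C(53) = 4.725 + 12.757 + 11.251 + 67.504 + 51.030 = 147.267 mg/L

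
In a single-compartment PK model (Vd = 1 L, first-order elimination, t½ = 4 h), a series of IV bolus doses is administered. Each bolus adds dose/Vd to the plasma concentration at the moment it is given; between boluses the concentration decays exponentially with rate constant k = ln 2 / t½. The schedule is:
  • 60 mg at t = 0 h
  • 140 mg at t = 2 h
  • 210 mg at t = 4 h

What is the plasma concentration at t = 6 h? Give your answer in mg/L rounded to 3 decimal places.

k = ln 2 / 4 = 0.17329 per h
Dose 1 (60 mg at t=0 h): 60·exp(−0.17329·6) = 21.213 mg/L
Dose 2 (140 mg at t=2 h): 140·exp(−0.17329·4) = 70.000 mg/L
Dose 3 (210 mg at t=4 h): 210·exp(−0.17329·2) = 148.492 mg/L
C(6) = 21.213 + 70.000 + 148.492 = 239.706 mg/L

239.706 mg/L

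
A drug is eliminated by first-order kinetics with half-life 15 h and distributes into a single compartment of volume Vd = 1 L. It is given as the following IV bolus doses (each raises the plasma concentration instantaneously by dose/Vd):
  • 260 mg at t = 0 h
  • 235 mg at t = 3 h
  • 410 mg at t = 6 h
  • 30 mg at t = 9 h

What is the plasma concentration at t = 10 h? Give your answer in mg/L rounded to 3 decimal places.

703.297 mg/L

k = ln 2 / 15 = 0.04621 per h
Dose 1 (260 mg at t=0 h): 260·exp(−0.04621·10) = 163.790 mg/L
Dose 2 (235 mg at t=3 h): 235·exp(−0.04621·7) = 170.054 mg/L
Dose 3 (410 mg at t=6 h): 410·exp(−0.04621·4) = 340.808 mg/L
Dose 4 (30 mg at t=9 h): 30·exp(−0.04621·1) = 28.645 mg/L
C(10) = 163.790 + 170.054 + 340.808 + 28.645 = 703.297 mg/L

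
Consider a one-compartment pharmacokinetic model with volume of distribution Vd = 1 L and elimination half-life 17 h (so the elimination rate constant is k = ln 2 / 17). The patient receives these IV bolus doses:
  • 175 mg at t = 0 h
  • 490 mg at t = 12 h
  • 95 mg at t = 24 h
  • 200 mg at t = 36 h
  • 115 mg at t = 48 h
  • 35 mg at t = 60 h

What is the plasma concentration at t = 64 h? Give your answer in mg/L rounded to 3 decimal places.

243.758 mg/L

k = ln 2 / 17 = 0.04077 per h
Dose 1 (175 mg at t=0 h): 175·exp(−0.04077·64) = 12.875 mg/L
Dose 2 (490 mg at t=12 h): 490·exp(−0.04077·52) = 58.803 mg/L
Dose 3 (95 mg at t=24 h): 95·exp(−0.04077·40) = 18.596 mg/L
Dose 4 (200 mg at t=36 h): 200·exp(−0.04077·28) = 63.858 mg/L
Dose 5 (115 mg at t=48 h): 115·exp(−0.04077·16) = 59.893 mg/L
Dose 6 (35 mg at t=60 h): 35·exp(−0.04077·4) = 29.733 mg/L
C(64) = 12.875 + 58.803 + 18.596 + 63.858 + 59.893 + 29.733 = 243.758 mg/L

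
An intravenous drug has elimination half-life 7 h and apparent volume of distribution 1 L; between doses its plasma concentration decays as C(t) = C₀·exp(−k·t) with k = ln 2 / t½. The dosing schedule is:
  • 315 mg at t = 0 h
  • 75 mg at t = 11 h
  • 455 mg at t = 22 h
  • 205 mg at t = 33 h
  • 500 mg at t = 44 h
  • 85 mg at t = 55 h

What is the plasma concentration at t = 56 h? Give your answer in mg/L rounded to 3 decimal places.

268.184 mg/L

k = ln 2 / 7 = 0.09902 per h
Dose 1 (315 mg at t=0 h): 315·exp(−0.09902·56) = 1.230 mg/L
Dose 2 (75 mg at t=11 h): 75·exp(−0.09902·45) = 0.871 mg/L
Dose 3 (455 mg at t=22 h): 455·exp(−0.09902·34) = 15.699 mg/L
Dose 4 (205 mg at t=33 h): 205·exp(−0.09902·23) = 21.021 mg/L
Dose 5 (500 mg at t=44 h): 500·exp(−0.09902·12) = 152.377 mg/L
Dose 6 (85 mg at t=55 h): 85·exp(−0.09902·1) = 76.987 mg/L
C(56) = 1.230 + 0.871 + 15.699 + 21.021 + 152.377 + 76.987 = 268.184 mg/L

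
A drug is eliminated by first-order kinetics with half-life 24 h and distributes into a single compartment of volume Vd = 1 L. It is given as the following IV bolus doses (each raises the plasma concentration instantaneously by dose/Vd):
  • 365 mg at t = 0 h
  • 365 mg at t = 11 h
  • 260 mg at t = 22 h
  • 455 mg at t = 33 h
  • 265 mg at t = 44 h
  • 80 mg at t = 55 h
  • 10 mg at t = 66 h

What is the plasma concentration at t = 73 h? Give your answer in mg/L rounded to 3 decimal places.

k = ln 2 / 24 = 0.02888 per h
Dose 1 (365 mg at t=0 h): 365·exp(−0.02888·73) = 44.326 mg/L
Dose 2 (365 mg at t=11 h): 365·exp(−0.02888·62) = 60.902 mg/L
Dose 3 (260 mg at t=22 h): 260·exp(−0.02888·51) = 59.605 mg/L
Dose 4 (455 mg at t=33 h): 455·exp(−0.02888·40) = 143.316 mg/L
Dose 5 (265 mg at t=44 h): 265·exp(−0.02888·29) = 114.684 mg/L
Dose 6 (80 mg at t=55 h): 80·exp(−0.02888·18) = 47.568 mg/L
Dose 7 (10 mg at t=66 h): 10·exp(−0.02888·7) = 8.170 mg/L
C(73) = 44.326 + 60.902 + 59.605 + 143.316 + 114.684 + 47.568 + 8.170 = 478.571 mg/L

478.571 mg/L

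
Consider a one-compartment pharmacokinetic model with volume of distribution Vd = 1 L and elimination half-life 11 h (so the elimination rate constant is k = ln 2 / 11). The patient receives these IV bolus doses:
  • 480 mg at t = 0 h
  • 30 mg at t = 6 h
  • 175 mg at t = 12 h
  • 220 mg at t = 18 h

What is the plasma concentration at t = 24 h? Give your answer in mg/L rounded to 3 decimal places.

k = ln 2 / 11 = 0.06301 per h
Dose 1 (480 mg at t=0 h): 480·exp(−0.06301·24) = 105.791 mg/L
Dose 2 (30 mg at t=6 h): 30·exp(−0.06301·18) = 9.650 mg/L
Dose 3 (175 mg at t=12 h): 175·exp(−0.06301·12) = 82.156 mg/L
Dose 4 (220 mg at t=18 h): 220·exp(−0.06301·6) = 150.739 mg/L
C(24) = 105.791 + 9.650 + 82.156 + 150.739 = 348.336 mg/L

348.336 mg/L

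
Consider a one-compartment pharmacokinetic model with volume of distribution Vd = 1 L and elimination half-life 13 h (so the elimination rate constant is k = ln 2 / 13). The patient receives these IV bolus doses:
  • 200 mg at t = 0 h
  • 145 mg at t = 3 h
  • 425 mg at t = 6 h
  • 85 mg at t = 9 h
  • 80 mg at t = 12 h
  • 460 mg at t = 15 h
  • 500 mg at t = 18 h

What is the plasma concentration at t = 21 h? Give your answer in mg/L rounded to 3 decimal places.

k = ln 2 / 13 = 0.05332 per h
Dose 1 (200 mg at t=0 h): 200·exp(−0.05332·21) = 65.276 mg/L
Dose 2 (145 mg at t=3 h): 145·exp(−0.05332·18) = 55.534 mg/L
Dose 3 (425 mg at t=6 h): 425·exp(−0.05332·15) = 191.006 mg/L
Dose 4 (85 mg at t=9 h): 85·exp(−0.05332·12) = 44.828 mg/L
Dose 5 (80 mg at t=12 h): 80·exp(−0.05332·9) = 49.509 mg/L
Dose 6 (460 mg at t=15 h): 460·exp(−0.05332·6) = 334.057 mg/L
Dose 7 (500 mg at t=18 h): 500·exp(−0.05332·3) = 426.090 mg/L
C(21) = 65.276 + 55.534 + 191.006 + 44.828 + 49.509 + 334.057 + 426.090 = 1166.299 mg/L

1166.299 mg/L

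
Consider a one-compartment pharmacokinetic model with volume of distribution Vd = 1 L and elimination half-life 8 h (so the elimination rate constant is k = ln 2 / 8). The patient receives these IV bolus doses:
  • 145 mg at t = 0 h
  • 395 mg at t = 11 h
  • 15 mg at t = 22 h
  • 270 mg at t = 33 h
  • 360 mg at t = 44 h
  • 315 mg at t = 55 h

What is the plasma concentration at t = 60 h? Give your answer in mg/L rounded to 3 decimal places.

k = ln 2 / 8 = 0.08664 per h
Dose 1 (145 mg at t=0 h): 145·exp(−0.08664·60) = 0.801 mg/L
Dose 2 (395 mg at t=11 h): 395·exp(−0.08664·49) = 5.660 mg/L
Dose 3 (15 mg at t=22 h): 15·exp(−0.08664·38) = 0.557 mg/L
Dose 4 (270 mg at t=33 h): 270·exp(−0.08664·27) = 26.025 mg/L
Dose 5 (360 mg at t=44 h): 360·exp(−0.08664·16) = 90.000 mg/L
Dose 6 (315 mg at t=55 h): 315·exp(−0.08664·5) = 204.252 mg/L
C(60) = 0.801 + 5.660 + 0.557 + 26.025 + 90.000 + 204.252 = 327.295 mg/L

327.295 mg/L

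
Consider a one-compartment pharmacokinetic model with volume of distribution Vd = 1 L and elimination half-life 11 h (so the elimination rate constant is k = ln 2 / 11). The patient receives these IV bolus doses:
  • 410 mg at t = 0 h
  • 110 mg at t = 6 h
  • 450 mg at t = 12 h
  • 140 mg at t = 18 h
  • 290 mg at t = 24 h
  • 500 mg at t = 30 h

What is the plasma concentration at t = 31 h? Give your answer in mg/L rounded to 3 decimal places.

k = ln 2 / 11 = 0.06301 per h
Dose 1 (410 mg at t=0 h): 410·exp(−0.06301·31) = 58.134 mg/L
Dose 2 (110 mg at t=6 h): 110·exp(−0.06301·25) = 22.763 mg/L
Dose 3 (450 mg at t=12 h): 450·exp(−0.06301·19) = 135.910 mg/L
Dose 4 (140 mg at t=18 h): 140·exp(−0.06301·13) = 61.711 mg/L
Dose 5 (290 mg at t=24 h): 290·exp(−0.06301·7) = 186.566 mg/L
Dose 6 (500 mg at t=30 h): 500·exp(−0.06301·1) = 469.465 mg/L
C(31) = 58.134 + 22.763 + 135.910 + 61.711 + 186.566 + 469.465 = 934.550 mg/L

934.550 mg/L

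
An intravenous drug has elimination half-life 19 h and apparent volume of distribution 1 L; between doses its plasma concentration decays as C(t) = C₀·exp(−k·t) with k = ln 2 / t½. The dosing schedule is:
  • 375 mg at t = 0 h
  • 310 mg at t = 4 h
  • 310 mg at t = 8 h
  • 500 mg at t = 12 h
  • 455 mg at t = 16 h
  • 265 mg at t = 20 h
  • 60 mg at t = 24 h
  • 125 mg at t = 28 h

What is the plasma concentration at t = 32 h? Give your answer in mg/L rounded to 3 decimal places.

1176.211 mg/L

k = ln 2 / 19 = 0.03648 per h
Dose 1 (375 mg at t=0 h): 375·exp(−0.03648·32) = 116.690 mg/L
Dose 2 (310 mg at t=4 h): 310·exp(−0.03648·28) = 111.619 mg/L
Dose 3 (310 mg at t=8 h): 310·exp(−0.03648·24) = 129.156 mg/L
Dose 4 (500 mg at t=12 h): 500·exp(−0.03648·20) = 241.044 mg/L
Dose 5 (455 mg at t=16 h): 455·exp(−0.03648·16) = 253.812 mg/L
Dose 6 (265 mg at t=20 h): 265·exp(−0.03648·12) = 171.049 mg/L
Dose 7 (60 mg at t=24 h): 60·exp(−0.03648·8) = 44.813 mg/L
Dose 8 (125 mg at t=28 h): 125·exp(−0.03648·4) = 108.028 mg/L
C(32) = 116.690 + 111.619 + 129.156 + 241.044 + 253.812 + 171.049 + 44.813 + 108.028 = 1176.211 mg/L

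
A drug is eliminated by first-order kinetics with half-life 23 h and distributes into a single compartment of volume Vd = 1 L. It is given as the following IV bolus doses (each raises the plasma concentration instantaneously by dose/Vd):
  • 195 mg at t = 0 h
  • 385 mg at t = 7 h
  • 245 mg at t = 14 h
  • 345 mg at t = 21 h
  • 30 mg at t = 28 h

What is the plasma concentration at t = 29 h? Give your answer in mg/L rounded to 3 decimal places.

k = ln 2 / 23 = 0.03014 per h
Dose 1 (195 mg at t=0 h): 195·exp(−0.03014·29) = 81.372 mg/L
Dose 2 (385 mg at t=7 h): 385·exp(−0.03014·22) = 198.390 mg/L
Dose 3 (245 mg at t=14 h): 245·exp(−0.03014·15) = 155.899 mg/L
Dose 4 (345 mg at t=21 h): 345·exp(−0.03014·8) = 271.090 mg/L
Dose 5 (30 mg at t=28 h): 30·exp(−0.03014·1) = 29.109 mg/L
C(29) = 81.372 + 198.390 + 155.899 + 271.090 + 29.109 = 735.859 mg/L

735.859 mg/L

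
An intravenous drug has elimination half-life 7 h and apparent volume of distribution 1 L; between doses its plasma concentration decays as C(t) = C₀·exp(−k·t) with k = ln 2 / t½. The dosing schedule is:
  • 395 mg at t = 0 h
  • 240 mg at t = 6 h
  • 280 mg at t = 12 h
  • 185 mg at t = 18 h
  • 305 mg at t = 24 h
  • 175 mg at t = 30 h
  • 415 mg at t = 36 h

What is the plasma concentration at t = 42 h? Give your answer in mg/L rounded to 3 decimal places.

k = ln 2 / 7 = 0.09902 per h
Dose 1 (395 mg at t=0 h): 395·exp(−0.09902·42) = 6.172 mg/L
Dose 2 (240 mg at t=6 h): 240·exp(−0.09902·36) = 6.793 mg/L
Dose 3 (280 mg at t=12 h): 280·exp(−0.09902·30) = 14.356 mg/L
Dose 4 (185 mg at t=18 h): 185·exp(−0.09902·24) = 17.182 mg/L
Dose 5 (305 mg at t=24 h): 305·exp(−0.09902·18) = 51.312 mg/L
Dose 6 (175 mg at t=30 h): 175·exp(−0.09902·12) = 53.332 mg/L
Dose 7 (415 mg at t=36 h): 415·exp(−0.09902·6) = 229.099 mg/L
C(42) = 6.172 + 6.793 + 14.356 + 17.182 + 51.312 + 53.332 + 229.099 = 378.245 mg/L

378.245 mg/L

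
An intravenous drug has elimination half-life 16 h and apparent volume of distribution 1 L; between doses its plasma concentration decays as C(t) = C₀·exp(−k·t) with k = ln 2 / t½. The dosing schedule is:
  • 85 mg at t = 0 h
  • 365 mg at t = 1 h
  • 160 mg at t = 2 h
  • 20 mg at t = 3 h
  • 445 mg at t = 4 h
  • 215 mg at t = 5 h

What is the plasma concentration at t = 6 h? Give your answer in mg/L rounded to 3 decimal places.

k = ln 2 / 16 = 0.04332 per h
Dose 1 (85 mg at t=0 h): 85·exp(−0.04332·6) = 65.544 mg/L
Dose 2 (365 mg at t=1 h): 365·exp(−0.04332·5) = 293.914 mg/L
Dose 3 (160 mg at t=2 h): 160·exp(−0.04332·4) = 134.543 mg/L
Dose 4 (20 mg at t=3 h): 20·exp(−0.04332·3) = 17.563 mg/L
Dose 5 (445 mg at t=4 h): 445·exp(−0.04332·2) = 408.067 mg/L
Dose 6 (215 mg at t=5 h): 215·exp(−0.04332·1) = 205.885 mg/L
C(6) = 65.544 + 293.914 + 134.543 + 17.563 + 408.067 + 205.885 = 1125.516 mg/L

1125.516 mg/L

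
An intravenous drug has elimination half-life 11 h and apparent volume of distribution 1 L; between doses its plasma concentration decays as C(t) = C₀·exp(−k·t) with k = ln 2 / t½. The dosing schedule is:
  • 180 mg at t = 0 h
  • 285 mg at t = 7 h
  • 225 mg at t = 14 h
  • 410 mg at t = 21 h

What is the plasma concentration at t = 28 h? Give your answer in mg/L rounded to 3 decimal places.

463.606 mg/L

k = ln 2 / 11 = 0.06301 per h
Dose 1 (180 mg at t=0 h): 180·exp(−0.06301·28) = 30.833 mg/L
Dose 2 (285 mg at t=7 h): 285·exp(−0.06301·21) = 75.884 mg/L
Dose 3 (225 mg at t=14 h): 225·exp(−0.06301·14) = 93.122 mg/L
Dose 4 (410 mg at t=21 h): 410·exp(−0.06301·7) = 263.766 mg/L
C(28) = 30.833 + 75.884 + 93.122 + 263.766 = 463.606 mg/L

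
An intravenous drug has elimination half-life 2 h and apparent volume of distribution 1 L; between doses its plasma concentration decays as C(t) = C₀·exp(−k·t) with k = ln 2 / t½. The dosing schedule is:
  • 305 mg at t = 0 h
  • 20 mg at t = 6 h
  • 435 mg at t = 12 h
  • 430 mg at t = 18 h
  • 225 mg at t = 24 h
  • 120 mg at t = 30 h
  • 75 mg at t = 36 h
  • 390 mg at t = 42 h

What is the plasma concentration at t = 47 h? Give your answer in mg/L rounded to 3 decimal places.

71.030 mg/L

k = ln 2 / 2 = 0.34657 per h
Dose 1 (305 mg at t=0 h): 305·exp(−0.34657·47) = 0.000 mg/L
Dose 2 (20 mg at t=6 h): 20·exp(−0.34657·41) = 0.000 mg/L
Dose 3 (435 mg at t=12 h): 435·exp(−0.34657·35) = 0.002 mg/L
Dose 4 (430 mg at t=18 h): 430·exp(−0.34657·29) = 0.019 mg/L
Dose 5 (225 mg at t=24 h): 225·exp(−0.34657·23) = 0.078 mg/L
Dose 6 (120 mg at t=30 h): 120·exp(−0.34657·17) = 0.331 mg/L
Dose 7 (75 mg at t=36 h): 75·exp(−0.34657·11) = 1.657 mg/L
Dose 8 (390 mg at t=42 h): 390·exp(−0.34657·5) = 68.943 mg/L
C(47) = 0.000 + 0.000 + 0.002 + 0.019 + 0.078 + 0.331 + 1.657 + 68.943 = 71.030 mg/L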